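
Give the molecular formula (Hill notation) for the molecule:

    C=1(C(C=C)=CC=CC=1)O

C8H8O

Heavy atoms from the SMILES: 8 C, 1 O.
Implicit hydrogens by atom environment:
  4 × C (aromatic): 1 H each → 4
  2 × C (aromatic): no H
  1 × C: 2 H
  1 × C: 1 H
  1 × O: 1 H
  Total hydrogens = 8.
Molecular formula: C8H8O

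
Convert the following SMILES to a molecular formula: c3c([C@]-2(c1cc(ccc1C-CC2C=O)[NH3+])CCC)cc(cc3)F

C20H23FNO+

Heavy atoms from the SMILES: 20 C, 1 F, 1 N, 1 O.
Implicit hydrogens by atom environment:
  7 × C (aromatic): 1 H each → 7
  5 × C (aromatic): no H
  4 × C: 2 H each → 8
  2 × C: 1 H each → 2
  1 × C: 3 H
  1 × C: no H
  1 × F: no H
  1 × N (charge +1): 3 H
  1 × O: no H
  Total hydrogens = 23.
Net charge +1.
Molecular formula: C20H23FNO+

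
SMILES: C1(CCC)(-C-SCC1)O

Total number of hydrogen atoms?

14

Hydrogens are implicit in SMILES; fill each atom to its normal valence:
  5 × C: 2 H each → 10
  1 × C: 3 H
  1 × C: no H
  1 × O: 1 H
  1 × S: no H
  Total hydrogens = 14.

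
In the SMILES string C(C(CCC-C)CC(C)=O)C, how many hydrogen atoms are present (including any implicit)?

20

Hydrogens are implicit in SMILES; fill each atom to its normal valence:
  5 × C: 2 H each → 10
  3 × C: 3 H each → 9
  1 × C: 1 H
  1 × C: no H
  1 × O: no H
  Total hydrogens = 20.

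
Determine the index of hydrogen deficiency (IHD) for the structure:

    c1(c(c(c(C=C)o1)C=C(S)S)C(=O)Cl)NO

Molecular formula from the SMILES: C9H8ClNO3S2.
DoU = (2C + 2 + N − H − X)/2 = (2·9 + 2 + 1 − 8 − 1)/2 = 12/2 = 6.
(Structurally: 1 ring(s) + 5 π bond(s) = 6.)

6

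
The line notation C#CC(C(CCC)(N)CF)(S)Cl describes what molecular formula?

Heavy atoms from the SMILES: 8 C, 1 Cl, 1 F, 1 N, 1 S.
Implicit hydrogens by atom environment:
  3 × C: 2 H each → 6
  3 × C: no H
  1 × C: 3 H
  1 × C: 1 H
  1 × Cl: no H
  1 × F: no H
  1 × N: 2 H
  1 × S: 1 H
  Total hydrogens = 13.
Molecular formula: C8H13ClFNS

C8H13ClFNS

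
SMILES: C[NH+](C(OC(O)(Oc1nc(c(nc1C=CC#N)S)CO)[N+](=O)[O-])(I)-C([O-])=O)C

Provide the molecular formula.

Heavy atoms from the SMILES: 13 C, 1 I, 5 N, 8 O, 1 S.
Implicit hydrogens by atom environment:
  4 × C (aromatic): no H
  4 × C: no H
  4 × O: no H
  2 × C: 3 H each → 6
  2 × C: 1 H each → 2
  2 × N (aromatic): no H
  2 × O: 1 H each → 2
  2 × O (charge -1): no H
  1 × C: 2 H
  1 × I: no H
  1 × N (charge +1): 1 H
  1 × N (charge +1): no H
  1 × N: no H
  1 × S: 1 H
  Total hydrogens = 14.
Molecular formula: C13H14IN5O8S

C13H14IN5O8S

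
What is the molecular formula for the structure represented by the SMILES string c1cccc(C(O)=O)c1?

Heavy atoms from the SMILES: 7 C, 2 O.
Implicit hydrogens by atom environment:
  5 × C (aromatic): 1 H each → 5
  1 × C (aromatic): no H
  1 × C: no H
  1 × O: 1 H
  1 × O: no H
  Total hydrogens = 6.
Molecular formula: C7H6O2

C7H6O2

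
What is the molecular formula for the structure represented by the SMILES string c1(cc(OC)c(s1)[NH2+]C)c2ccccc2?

Heavy atoms from the SMILES: 12 C, 1 N, 1 O, 1 S.
Implicit hydrogens by atom environment:
  6 × C (aromatic): 1 H each → 6
  4 × C (aromatic): no H
  2 × C: 3 H each → 6
  1 × N (charge +1): 2 H
  1 × O: no H
  1 × S (aromatic): no H
  Total hydrogens = 14.
Net charge +1.
Molecular formula: C12H14NOS+

C12H14NOS+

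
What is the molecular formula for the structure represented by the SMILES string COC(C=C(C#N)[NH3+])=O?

Heavy atoms from the SMILES: 5 C, 2 N, 2 O.
Implicit hydrogens by atom environment:
  3 × C: no H
  2 × O: no H
  1 × C: 3 H
  1 × C: 1 H
  1 × N (charge +1): 3 H
  1 × N: no H
  Total hydrogens = 7.
Net charge +1.
Molecular formula: C5H7N2O2+

C5H7N2O2+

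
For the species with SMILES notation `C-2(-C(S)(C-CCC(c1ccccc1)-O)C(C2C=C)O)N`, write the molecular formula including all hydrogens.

Heavy atoms from the SMILES: 16 C, 1 N, 2 O, 1 S.
Implicit hydrogens by atom environment:
  5 × C: 1 H each → 5
  5 × C (aromatic): 1 H each → 5
  4 × C: 2 H each → 8
  2 × O: 1 H each → 2
  1 × C: no H
  1 × C (aromatic): no H
  1 × N: 2 H
  1 × S: 1 H
  Total hydrogens = 23.
Molecular formula: C16H23NO2S

C16H23NO2S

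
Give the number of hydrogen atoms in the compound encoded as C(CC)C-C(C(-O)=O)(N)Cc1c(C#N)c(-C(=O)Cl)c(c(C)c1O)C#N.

Hydrogens are implicit in SMILES; fill each atom to its normal valence:
  6 × C (aromatic): no H
  5 × C: no H
  4 × C: 2 H each → 8
  2 × C: 3 H each → 6
  2 × N: no H
  2 × O: 1 H each → 2
  2 × O: no H
  1 × Cl: no H
  1 × N: 2 H
  Total hydrogens = 18.

18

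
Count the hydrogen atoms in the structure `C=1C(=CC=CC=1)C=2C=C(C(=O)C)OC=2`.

Hydrogens are implicit in SMILES; fill each atom to its normal valence:
  7 × C (aromatic): 1 H each → 7
  3 × C (aromatic): no H
  1 × C: 3 H
  1 × C: no H
  1 × O (aromatic): no H
  1 × O: no H
  Total hydrogens = 10.

10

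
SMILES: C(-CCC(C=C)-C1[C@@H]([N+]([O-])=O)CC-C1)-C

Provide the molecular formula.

C12H21NO2

Heavy atoms from the SMILES: 12 C, 1 N, 2 O.
Implicit hydrogens by atom environment:
  7 × C: 2 H each → 14
  4 × C: 1 H each → 4
  1 × C: 3 H
  1 × N (charge +1): no H
  1 × O: no H
  1 × O (charge -1): no H
  Total hydrogens = 21.
Molecular formula: C12H21NO2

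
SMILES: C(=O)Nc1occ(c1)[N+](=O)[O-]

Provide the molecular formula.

Heavy atoms from the SMILES: 5 C, 2 N, 4 O.
Implicit hydrogens by atom environment:
  2 × C (aromatic): 1 H each → 2
  2 × C (aromatic): no H
  2 × O: no H
  1 × C: 1 H
  1 × N: 1 H
  1 × N (charge +1): no H
  1 × O (aromatic): no H
  1 × O (charge -1): no H
  Total hydrogens = 4.
Molecular formula: C5H4N2O4

C5H4N2O4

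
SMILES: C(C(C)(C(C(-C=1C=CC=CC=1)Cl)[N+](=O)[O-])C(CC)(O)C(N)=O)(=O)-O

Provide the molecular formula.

C15H19ClN2O6

Heavy atoms from the SMILES: 15 C, 1 Cl, 2 N, 6 O.
Implicit hydrogens by atom environment:
  5 × C (aromatic): 1 H each → 5
  4 × C: no H
  3 × O: no H
  2 × C: 3 H each → 6
  2 × C: 1 H each → 2
  2 × O: 1 H each → 2
  1 × C: 2 H
  1 × C (aromatic): no H
  1 × Cl: no H
  1 × N: 2 H
  1 × N (charge +1): no H
  1 × O (charge -1): no H
  Total hydrogens = 19.
Molecular formula: C15H19ClN2O6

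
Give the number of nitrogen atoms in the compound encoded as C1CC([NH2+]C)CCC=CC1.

1

The symbol for nitrogen appears 1 time in the SMILES.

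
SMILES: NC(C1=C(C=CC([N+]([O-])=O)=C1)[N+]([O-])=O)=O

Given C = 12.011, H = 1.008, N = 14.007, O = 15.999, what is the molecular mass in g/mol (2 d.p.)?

Molecular formula: C7H5N3O5.
M = 7×12.011 + 5×1.008 + 3×14.007 + 5×15.999 = 211.13 g/mol.

211.13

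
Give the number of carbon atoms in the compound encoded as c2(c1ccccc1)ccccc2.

12

The symbol for carbon appears 12 times in the SMILES. Lowercase c denotes aromatic carbon and counts toward C.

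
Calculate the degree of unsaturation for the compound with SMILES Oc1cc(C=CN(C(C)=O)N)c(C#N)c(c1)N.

8

Molecular formula from the SMILES: C11H12N4O2.
DoU = (2C + 2 + N − H − X)/2 = (2·11 + 2 + 4 − 12 − 0)/2 = 16/2 = 8.
(Structurally: 1 ring(s) + 7 π bond(s) = 8.)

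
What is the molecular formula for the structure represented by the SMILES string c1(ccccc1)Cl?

C6H5Cl

Heavy atoms from the SMILES: 6 C, 1 Cl.
Implicit hydrogens by atom environment:
  5 × C (aromatic): 1 H each → 5
  1 × C (aromatic): no H
  1 × Cl: no H
  Total hydrogens = 5.
Molecular formula: C6H5Cl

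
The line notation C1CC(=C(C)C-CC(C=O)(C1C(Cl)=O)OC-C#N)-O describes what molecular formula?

Heavy atoms from the SMILES: 13 C, 1 Cl, 1 N, 4 O.
Implicit hydrogens by atom environment:
  5 × C: 2 H each → 10
  5 × C: no H
  3 × O: no H
  2 × C: 1 H each → 2
  1 × C: 3 H
  1 × Cl: no H
  1 × N: no H
  1 × O: 1 H
  Total hydrogens = 16.
Molecular formula: C13H16ClNO4

C13H16ClNO4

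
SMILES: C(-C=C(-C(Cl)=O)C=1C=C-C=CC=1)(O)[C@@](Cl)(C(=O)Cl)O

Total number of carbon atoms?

12

The symbol for carbon appears 12 times in the SMILES. (Cl is a single chlorine, not C + l.)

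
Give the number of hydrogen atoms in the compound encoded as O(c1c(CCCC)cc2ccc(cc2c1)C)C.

20

Hydrogens are implicit in SMILES; fill each atom to its normal valence:
  5 × C (aromatic): 1 H each → 5
  5 × C (aromatic): no H
  3 × C: 3 H each → 9
  3 × C: 2 H each → 6
  1 × O: no H
  Total hydrogens = 20.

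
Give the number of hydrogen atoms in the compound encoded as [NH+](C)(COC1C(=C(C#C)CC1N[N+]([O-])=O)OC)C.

Hydrogens are implicit in SMILES; fill each atom to its normal valence:
  3 × C: 3 H each → 9
  3 × C: 1 H each → 3
  3 × C: no H
  3 × O: no H
  2 × C: 2 H each → 4
  1 × N: 1 H
  1 × N (charge +1): 1 H
  1 × N (charge +1): no H
  1 × O (charge -1): no H
  Total hydrogens = 18.

18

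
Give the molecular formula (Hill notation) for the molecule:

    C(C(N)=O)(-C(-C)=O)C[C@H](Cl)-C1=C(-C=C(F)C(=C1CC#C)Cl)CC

C17H18Cl2FNO2

Heavy atoms from the SMILES: 17 C, 2 Cl, 1 F, 1 N, 2 O.
Implicit hydrogens by atom environment:
  5 × C (aromatic): no H
  3 × C: 2 H each → 6
  3 × C: 1 H each → 3
  3 × C: no H
  2 × C: 3 H each → 6
  2 × Cl: no H
  2 × O: no H
  1 × C (aromatic): 1 H
  1 × F: no H
  1 × N: 2 H
  Total hydrogens = 18.
Molecular formula: C17H18Cl2FNO2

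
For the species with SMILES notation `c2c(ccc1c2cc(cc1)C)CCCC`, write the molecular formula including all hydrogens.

C15H18

Heavy atoms from the SMILES: 15 C.
Implicit hydrogens by atom environment:
  6 × C (aromatic): 1 H each → 6
  4 × C (aromatic): no H
  3 × C: 2 H each → 6
  2 × C: 3 H each → 6
  Total hydrogens = 18.
Molecular formula: C15H18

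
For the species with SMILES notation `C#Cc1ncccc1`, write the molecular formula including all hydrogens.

C7H5N

Heavy atoms from the SMILES: 7 C, 1 N.
Implicit hydrogens by atom environment:
  4 × C (aromatic): 1 H each → 4
  1 × C: 1 H
  1 × C (aromatic): no H
  1 × C: no H
  1 × N (aromatic): no H
  Total hydrogens = 5.
Molecular formula: C7H5N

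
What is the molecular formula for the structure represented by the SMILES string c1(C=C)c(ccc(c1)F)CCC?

Heavy atoms from the SMILES: 11 C, 1 F.
Implicit hydrogens by atom environment:
  3 × C: 2 H each → 6
  3 × C (aromatic): 1 H each → 3
  3 × C (aromatic): no H
  1 × C: 3 H
  1 × C: 1 H
  1 × F: no H
  Total hydrogens = 13.
Molecular formula: C11H13F

C11H13F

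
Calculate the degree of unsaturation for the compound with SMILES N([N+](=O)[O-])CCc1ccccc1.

Molecular formula from the SMILES: C8H10N2O2.
DoU = (2C + 2 + N − H − X)/2 = (2·8 + 2 + 2 − 10 − 0)/2 = 10/2 = 5.
(Structurally: 1 ring(s) + 4 π bond(s) = 5.)

5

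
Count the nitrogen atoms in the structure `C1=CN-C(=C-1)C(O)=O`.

The symbol for nitrogen appears 1 time in the SMILES.

1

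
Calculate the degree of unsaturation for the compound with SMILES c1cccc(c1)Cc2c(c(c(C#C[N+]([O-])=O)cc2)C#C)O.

Molecular formula from the SMILES: C17H11NO3.
DoU = (2C + 2 + N − H − X)/2 = (2·17 + 2 + 1 − 11 − 0)/2 = 26/2 = 13.
(Structurally: 2 ring(s) + 11 π bond(s) = 13.)

13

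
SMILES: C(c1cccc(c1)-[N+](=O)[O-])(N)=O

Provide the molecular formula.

Heavy atoms from the SMILES: 7 C, 2 N, 3 O.
Implicit hydrogens by atom environment:
  4 × C (aromatic): 1 H each → 4
  2 × C (aromatic): no H
  2 × O: no H
  1 × C: no H
  1 × N: 2 H
  1 × N (charge +1): no H
  1 × O (charge -1): no H
  Total hydrogens = 6.
Molecular formula: C7H6N2O3

C7H6N2O3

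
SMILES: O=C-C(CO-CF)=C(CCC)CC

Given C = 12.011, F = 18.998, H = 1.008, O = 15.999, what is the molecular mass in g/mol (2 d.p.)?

Molecular formula: C10H17FO2.
M = 10×12.011 + 1×18.998 + 17×1.008 + 2×15.999 = 188.24 g/mol.

188.24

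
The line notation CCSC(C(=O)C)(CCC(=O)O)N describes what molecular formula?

C8H15NO3S

Heavy atoms from the SMILES: 8 C, 1 N, 3 O, 1 S.
Implicit hydrogens by atom environment:
  3 × C: 2 H each → 6
  3 × C: no H
  2 × C: 3 H each → 6
  2 × O: no H
  1 × N: 2 H
  1 × O: 1 H
  1 × S: no H
  Total hydrogens = 15.
Molecular formula: C8H15NO3S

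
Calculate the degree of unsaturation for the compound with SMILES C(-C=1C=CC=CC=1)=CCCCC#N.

7

Molecular formula from the SMILES: C12H13N.
DoU = (2C + 2 + N − H − X)/2 = (2·12 + 2 + 1 − 13 − 0)/2 = 14/2 = 7.
(Structurally: 1 ring(s) + 6 π bond(s) = 7.)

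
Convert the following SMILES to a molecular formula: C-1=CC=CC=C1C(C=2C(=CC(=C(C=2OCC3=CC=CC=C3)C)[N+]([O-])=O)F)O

C21H18FNO4

Heavy atoms from the SMILES: 21 C, 1 F, 1 N, 4 O.
Implicit hydrogens by atom environment:
  11 × C (aromatic): 1 H each → 11
  7 × C (aromatic): no H
  2 × O: no H
  1 × C: 3 H
  1 × C: 2 H
  1 × C: 1 H
  1 × F: no H
  1 × N (charge +1): no H
  1 × O: 1 H
  1 × O (charge -1): no H
  Total hydrogens = 18.
Molecular formula: C21H18FNO4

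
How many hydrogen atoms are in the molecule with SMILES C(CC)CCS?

12

Hydrogens are implicit in SMILES; fill each atom to its normal valence:
  4 × C: 2 H each → 8
  1 × C: 3 H
  1 × S: 1 H
  Total hydrogens = 12.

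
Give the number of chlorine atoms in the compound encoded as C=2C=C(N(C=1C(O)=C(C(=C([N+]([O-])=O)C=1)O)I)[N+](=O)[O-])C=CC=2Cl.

The symbol for chlorine appears 1 time in the SMILES.

1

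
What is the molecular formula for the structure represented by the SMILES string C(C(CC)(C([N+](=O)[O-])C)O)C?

C7H15NO3

Heavy atoms from the SMILES: 7 C, 1 N, 3 O.
Implicit hydrogens by atom environment:
  3 × C: 3 H each → 9
  2 × C: 2 H each → 4
  1 × C: 1 H
  1 × C: no H
  1 × N (charge +1): no H
  1 × O: 1 H
  1 × O: no H
  1 × O (charge -1): no H
  Total hydrogens = 15.
Molecular formula: C7H15NO3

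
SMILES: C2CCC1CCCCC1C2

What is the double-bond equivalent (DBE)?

2

Molecular formula from the SMILES: C10H18.
DoU = (2C + 2 + N − H − X)/2 = (2·10 + 2 + 0 − 18 − 0)/2 = 4/2 = 2.
(Structurally: 2 ring(s) + 0 π bond(s) = 2.)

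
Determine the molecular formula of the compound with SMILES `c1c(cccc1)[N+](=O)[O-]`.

Heavy atoms from the SMILES: 6 C, 1 N, 2 O.
Implicit hydrogens by atom environment:
  5 × C (aromatic): 1 H each → 5
  1 × C (aromatic): no H
  1 × N (charge +1): no H
  1 × O: no H
  1 × O (charge -1): no H
  Total hydrogens = 5.
Molecular formula: C6H5NO2

C6H5NO2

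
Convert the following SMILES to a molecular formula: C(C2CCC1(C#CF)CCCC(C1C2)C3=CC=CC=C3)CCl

Heavy atoms from the SMILES: 20 C, 1 Cl, 1 F.
Implicit hydrogens by atom environment:
  8 × C: 2 H each → 16
  5 × C (aromatic): 1 H each → 5
  3 × C: 1 H each → 3
  3 × C: no H
  1 × C (aromatic): no H
  1 × Cl: no H
  1 × F: no H
  Total hydrogens = 24.
Molecular formula: C20H24ClF

C20H24ClF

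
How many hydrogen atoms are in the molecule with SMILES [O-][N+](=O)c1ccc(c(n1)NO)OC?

7

Hydrogens are implicit in SMILES; fill each atom to its normal valence:
  3 × C (aromatic): no H
  2 × C (aromatic): 1 H each → 2
  2 × O: no H
  1 × C: 3 H
  1 × N: 1 H
  1 × N (aromatic): no H
  1 × N (charge +1): no H
  1 × O: 1 H
  1 × O (charge -1): no H
  Total hydrogens = 7.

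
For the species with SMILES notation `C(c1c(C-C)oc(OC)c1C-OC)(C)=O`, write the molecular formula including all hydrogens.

C11H16O4

Heavy atoms from the SMILES: 11 C, 4 O.
Implicit hydrogens by atom environment:
  4 × C: 3 H each → 12
  4 × C (aromatic): no H
  3 × O: no H
  2 × C: 2 H each → 4
  1 × C: no H
  1 × O (aromatic): no H
  Total hydrogens = 16.
Molecular formula: C11H16O4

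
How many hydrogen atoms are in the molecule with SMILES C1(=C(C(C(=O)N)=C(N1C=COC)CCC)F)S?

15

Hydrogens are implicit in SMILES; fill each atom to its normal valence:
  4 × C (aromatic): no H
  2 × C: 3 H each → 6
  2 × C: 2 H each → 4
  2 × C: 1 H each → 2
  2 × O: no H
  1 × C: no H
  1 × F: no H
  1 × N: 2 H
  1 × N (aromatic): no H
  1 × S: 1 H
  Total hydrogens = 15.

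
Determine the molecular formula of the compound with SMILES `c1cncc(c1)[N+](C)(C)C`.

Heavy atoms from the SMILES: 8 C, 2 N.
Implicit hydrogens by atom environment:
  4 × C (aromatic): 1 H each → 4
  3 × C: 3 H each → 9
  1 × C (aromatic): no H
  1 × N (aromatic): no H
  1 × N (charge +1): no H
  Total hydrogens = 13.
Net charge +1.
Molecular formula: C8H13N2+

C8H13N2+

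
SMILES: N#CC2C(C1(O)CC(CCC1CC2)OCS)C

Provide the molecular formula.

C13H21NO2S

Heavy atoms from the SMILES: 13 C, 1 N, 2 O, 1 S.
Implicit hydrogens by atom environment:
  6 × C: 2 H each → 12
  4 × C: 1 H each → 4
  2 × C: no H
  1 × C: 3 H
  1 × N: no H
  1 × O: 1 H
  1 × O: no H
  1 × S: 1 H
  Total hydrogens = 21.
Molecular formula: C13H21NO2S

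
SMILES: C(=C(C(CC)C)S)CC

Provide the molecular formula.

Heavy atoms from the SMILES: 8 C, 1 S.
Implicit hydrogens by atom environment:
  3 × C: 3 H each → 9
  2 × C: 2 H each → 4
  2 × C: 1 H each → 2
  1 × C: no H
  1 × S: 1 H
  Total hydrogens = 16.
Molecular formula: C8H16S

C8H16S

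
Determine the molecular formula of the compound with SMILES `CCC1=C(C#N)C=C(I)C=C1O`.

Heavy atoms from the SMILES: 9 C, 1 I, 1 N, 1 O.
Implicit hydrogens by atom environment:
  4 × C (aromatic): no H
  2 × C (aromatic): 1 H each → 2
  1 × C: 3 H
  1 × C: 2 H
  1 × C: no H
  1 × I: no H
  1 × N: no H
  1 × O: 1 H
  Total hydrogens = 8.
Molecular formula: C9H8INO

C9H8INO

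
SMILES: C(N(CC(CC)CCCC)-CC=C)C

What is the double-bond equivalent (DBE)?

Molecular formula from the SMILES: C13H27N.
DoU = (2C + 2 + N − H − X)/2 = (2·13 + 2 + 1 − 27 − 0)/2 = 2/2 = 1.
(Structurally: 0 ring(s) + 1 π bond(s) = 1.)

1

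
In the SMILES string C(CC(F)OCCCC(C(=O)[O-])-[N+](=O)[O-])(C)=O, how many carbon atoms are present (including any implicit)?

The symbol for carbon appears 9 times in the SMILES.

9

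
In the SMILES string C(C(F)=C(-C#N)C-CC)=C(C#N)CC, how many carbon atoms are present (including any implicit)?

The symbol for carbon appears 11 times in the SMILES.

11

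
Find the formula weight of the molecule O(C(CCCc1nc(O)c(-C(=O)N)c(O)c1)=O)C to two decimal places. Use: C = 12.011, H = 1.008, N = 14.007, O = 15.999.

Molecular formula: C11H14N2O5.
M = 11×12.011 + 14×1.008 + 2×14.007 + 5×15.999 = 254.24 g/mol.

254.24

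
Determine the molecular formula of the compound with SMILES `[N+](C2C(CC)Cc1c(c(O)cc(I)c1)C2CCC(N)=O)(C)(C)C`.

Heavy atoms from the SMILES: 18 C, 1 I, 2 N, 2 O.
Implicit hydrogens by atom environment:
  4 × C: 3 H each → 12
  4 × C: 2 H each → 8
  4 × C (aromatic): no H
  3 × C: 1 H each → 3
  2 × C (aromatic): 1 H each → 2
  1 × C: no H
  1 × I: no H
  1 × N: 2 H
  1 × N (charge +1): no H
  1 × O: 1 H
  1 × O: no H
  Total hydrogens = 28.
Net charge +1.
Molecular formula: C18H28IN2O2+

C18H28IN2O2+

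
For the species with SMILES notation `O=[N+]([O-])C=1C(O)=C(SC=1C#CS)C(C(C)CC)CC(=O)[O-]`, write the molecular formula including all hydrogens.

Heavy atoms from the SMILES: 13 C, 1 N, 5 O, 2 S.
Implicit hydrogens by atom environment:
  4 × C (aromatic): no H
  3 × C: no H
  2 × C: 3 H each → 6
  2 × C: 2 H each → 4
  2 × C: 1 H each → 2
  2 × O: no H
  2 × O (charge -1): no H
  1 × N (charge +1): no H
  1 × O: 1 H
  1 × S: 1 H
  1 × S (aromatic): no H
  Total hydrogens = 14.
Net charge -1.
Molecular formula: C13H14NO5S2-

C13H14NO5S2-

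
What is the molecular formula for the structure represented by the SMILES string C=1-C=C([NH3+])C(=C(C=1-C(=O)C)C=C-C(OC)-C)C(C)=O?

C15H20NO3+

Heavy atoms from the SMILES: 15 C, 1 N, 3 O.
Implicit hydrogens by atom environment:
  4 × C: 3 H each → 12
  4 × C (aromatic): no H
  3 × C: 1 H each → 3
  3 × O: no H
  2 × C (aromatic): 1 H each → 2
  2 × C: no H
  1 × N (charge +1): 3 H
  Total hydrogens = 20.
Net charge +1.
Molecular formula: C15H20NO3+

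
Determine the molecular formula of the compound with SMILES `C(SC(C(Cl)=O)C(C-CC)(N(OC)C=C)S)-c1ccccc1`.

Heavy atoms from the SMILES: 16 C, 1 Cl, 1 N, 2 O, 2 S.
Implicit hydrogens by atom environment:
  5 × C (aromatic): 1 H each → 5
  4 × C: 2 H each → 8
  2 × C: 3 H each → 6
  2 × C: 1 H each → 2
  2 × C: no H
  2 × O: no H
  1 × C (aromatic): no H
  1 × Cl: no H
  1 × N: no H
  1 × S: 1 H
  1 × S: no H
  Total hydrogens = 22.
Molecular formula: C16H22ClNO2S2

C16H22ClNO2S2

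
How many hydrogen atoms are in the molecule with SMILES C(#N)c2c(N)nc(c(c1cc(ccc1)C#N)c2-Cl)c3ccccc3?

Hydrogens are implicit in SMILES; fill each atom to its normal valence:
  9 × C (aromatic): 1 H each → 9
  8 × C (aromatic): no H
  2 × C: no H
  2 × N: no H
  1 × Cl: no H
  1 × N: 2 H
  1 × N (aromatic): no H
  Total hydrogens = 11.

11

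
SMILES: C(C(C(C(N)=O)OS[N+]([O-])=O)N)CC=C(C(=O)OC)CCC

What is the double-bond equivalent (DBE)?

Molecular formula from the SMILES: C12H21N3O6S.
DoU = (2C + 2 + N − H − X)/2 = (2·12 + 2 + 3 − 21 − 0)/2 = 8/2 = 4.
(Structurally: 0 ring(s) + 4 π bond(s) = 4.)

4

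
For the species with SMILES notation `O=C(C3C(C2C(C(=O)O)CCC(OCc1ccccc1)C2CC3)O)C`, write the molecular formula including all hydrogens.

C20H26O5

Heavy atoms from the SMILES: 20 C, 5 O.
Implicit hydrogens by atom environment:
  6 × C: 1 H each → 6
  5 × C: 2 H each → 10
  5 × C (aromatic): 1 H each → 5
  3 × O: no H
  2 × C: no H
  2 × O: 1 H each → 2
  1 × C: 3 H
  1 × C (aromatic): no H
  Total hydrogens = 26.
Molecular formula: C20H26O5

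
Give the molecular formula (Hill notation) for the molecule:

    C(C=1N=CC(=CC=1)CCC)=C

C10H13N

Heavy atoms from the SMILES: 10 C, 1 N.
Implicit hydrogens by atom environment:
  3 × C: 2 H each → 6
  3 × C (aromatic): 1 H each → 3
  2 × C (aromatic): no H
  1 × C: 3 H
  1 × C: 1 H
  1 × N (aromatic): no H
  Total hydrogens = 13.
Molecular formula: C10H13N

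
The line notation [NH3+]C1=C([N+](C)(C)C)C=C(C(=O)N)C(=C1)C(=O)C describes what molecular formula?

[C12H19N3O2]2+

Heavy atoms from the SMILES: 12 C, 3 N, 2 O.
Implicit hydrogens by atom environment:
  4 × C: 3 H each → 12
  4 × C (aromatic): no H
  2 × C (aromatic): 1 H each → 2
  2 × C: no H
  2 × O: no H
  1 × N (charge +1): 3 H
  1 × N: 2 H
  1 × N (charge +1): no H
  Total hydrogens = 19.
Net charge +2.
Molecular formula: [C12H19N3O2]2+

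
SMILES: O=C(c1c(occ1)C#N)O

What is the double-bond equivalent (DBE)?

Molecular formula from the SMILES: C6H3NO3.
DoU = (2C + 2 + N − H − X)/2 = (2·6 + 2 + 1 − 3 − 0)/2 = 12/2 = 6.
(Structurally: 1 ring(s) + 5 π bond(s) = 6.)

6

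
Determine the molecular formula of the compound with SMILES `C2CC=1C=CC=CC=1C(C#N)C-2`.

Heavy atoms from the SMILES: 11 C, 1 N.
Implicit hydrogens by atom environment:
  4 × C (aromatic): 1 H each → 4
  3 × C: 2 H each → 6
  2 × C (aromatic): no H
  1 × C: 1 H
  1 × C: no H
  1 × N: no H
  Total hydrogens = 11.
Molecular formula: C11H11N

C11H11N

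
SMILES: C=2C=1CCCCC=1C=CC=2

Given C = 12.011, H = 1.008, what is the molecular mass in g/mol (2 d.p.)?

Molecular formula: C10H12.
M = 10×12.011 + 12×1.008 = 132.21 g/mol.

132.21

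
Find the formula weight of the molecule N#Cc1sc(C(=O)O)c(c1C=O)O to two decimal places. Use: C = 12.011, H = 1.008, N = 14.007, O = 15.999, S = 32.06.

Molecular formula: C7H3NO4S.
M = 7×12.011 + 3×1.008 + 1×14.007 + 4×15.999 + 1×32.06 = 197.16 g/mol.

197.16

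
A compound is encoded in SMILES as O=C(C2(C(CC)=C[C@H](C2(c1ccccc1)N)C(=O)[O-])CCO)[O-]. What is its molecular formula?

[C17H19NO5]2-

Heavy atoms from the SMILES: 17 C, 1 N, 5 O.
Implicit hydrogens by atom environment:
  5 × C (aromatic): 1 H each → 5
  5 × C: no H
  3 × C: 2 H each → 6
  2 × C: 1 H each → 2
  2 × O: no H
  2 × O (charge -1): no H
  1 × C: 3 H
  1 × C (aromatic): no H
  1 × N: 2 H
  1 × O: 1 H
  Total hydrogens = 19.
Net charge -2.
Molecular formula: [C17H19NO5]2-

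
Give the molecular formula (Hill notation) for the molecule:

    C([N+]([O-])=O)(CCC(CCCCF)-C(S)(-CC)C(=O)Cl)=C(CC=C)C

Heavy atoms from the SMILES: 17 C, 1 Cl, 1 F, 1 N, 3 O, 1 S.
Implicit hydrogens by atom environment:
  9 × C: 2 H each → 18
  4 × C: no H
  2 × C: 3 H each → 6
  2 × C: 1 H each → 2
  2 × O: no H
  1 × Cl: no H
  1 × F: no H
  1 × N (charge +1): no H
  1 × O (charge -1): no H
  1 × S: 1 H
  Total hydrogens = 27.
Molecular formula: C17H27ClFNO3S

C17H27ClFNO3S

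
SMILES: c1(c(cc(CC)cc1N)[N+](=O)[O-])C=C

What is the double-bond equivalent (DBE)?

Molecular formula from the SMILES: C10H12N2O2.
DoU = (2C + 2 + N − H − X)/2 = (2·10 + 2 + 2 − 12 − 0)/2 = 12/2 = 6.
(Structurally: 1 ring(s) + 5 π bond(s) = 6.)

6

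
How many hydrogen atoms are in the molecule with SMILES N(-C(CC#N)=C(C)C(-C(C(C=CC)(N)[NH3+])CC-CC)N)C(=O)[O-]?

29

Hydrogens are implicit in SMILES; fill each atom to its normal valence:
  5 × C: no H
  4 × C: 2 H each → 8
  4 × C: 1 H each → 4
  3 × C: 3 H each → 9
  2 × N: 2 H each → 4
  1 × N (charge +1): 3 H
  1 × N: 1 H
  1 × N: no H
  1 × O: no H
  1 × O (charge -1): no H
  Total hydrogens = 29.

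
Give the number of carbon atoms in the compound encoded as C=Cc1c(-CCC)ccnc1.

The symbol for carbon appears 10 times in the SMILES. Lowercase c denotes aromatic carbon and counts toward C.

10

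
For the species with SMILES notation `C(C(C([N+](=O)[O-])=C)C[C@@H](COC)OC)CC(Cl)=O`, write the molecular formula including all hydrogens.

Heavy atoms from the SMILES: 11 C, 1 Cl, 1 N, 5 O.
Implicit hydrogens by atom environment:
  5 × C: 2 H each → 10
  4 × O: no H
  2 × C: 3 H each → 6
  2 × C: 1 H each → 2
  2 × C: no H
  1 × Cl: no H
  1 × N (charge +1): no H
  1 × O (charge -1): no H
  Total hydrogens = 18.
Molecular formula: C11H18ClNO5

C11H18ClNO5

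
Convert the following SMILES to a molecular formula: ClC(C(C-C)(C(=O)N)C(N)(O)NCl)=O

C6H11Cl2N3O3

Heavy atoms from the SMILES: 6 C, 2 Cl, 3 N, 3 O.
Implicit hydrogens by atom environment:
  4 × C: no H
  2 × Cl: no H
  2 × N: 2 H each → 4
  2 × O: no H
  1 × C: 3 H
  1 × C: 2 H
  1 × N: 1 H
  1 × O: 1 H
  Total hydrogens = 11.
Molecular formula: C6H11Cl2N3O3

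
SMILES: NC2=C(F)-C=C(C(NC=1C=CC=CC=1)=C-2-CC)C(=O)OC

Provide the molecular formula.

C16H17FN2O2

Heavy atoms from the SMILES: 16 C, 1 F, 2 N, 2 O.
Implicit hydrogens by atom environment:
  6 × C (aromatic): 1 H each → 6
  6 × C (aromatic): no H
  2 × C: 3 H each → 6
  2 × O: no H
  1 × C: 2 H
  1 × C: no H
  1 × F: no H
  1 × N: 2 H
  1 × N: 1 H
  Total hydrogens = 17.
Molecular formula: C16H17FN2O2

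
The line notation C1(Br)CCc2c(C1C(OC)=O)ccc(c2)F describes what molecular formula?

Heavy atoms from the SMILES: 1 Br, 12 C, 1 F, 2 O.
Implicit hydrogens by atom environment:
  3 × C (aromatic): 1 H each → 3
  3 × C (aromatic): no H
  2 × C: 2 H each → 4
  2 × C: 1 H each → 2
  2 × O: no H
  1 × Br: no H
  1 × C: 3 H
  1 × C: no H
  1 × F: no H
  Total hydrogens = 12.
Molecular formula: C12H12BrFO2

C12H12BrFO2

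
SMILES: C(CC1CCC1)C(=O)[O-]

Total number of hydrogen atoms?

11

Hydrogens are implicit in SMILES; fill each atom to its normal valence:
  5 × C: 2 H each → 10
  1 × C: 1 H
  1 × C: no H
  1 × O: no H
  1 × O (charge -1): no H
  Total hydrogens = 11.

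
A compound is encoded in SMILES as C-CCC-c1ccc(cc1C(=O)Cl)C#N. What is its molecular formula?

C12H12ClNO

Heavy atoms from the SMILES: 12 C, 1 Cl, 1 N, 1 O.
Implicit hydrogens by atom environment:
  3 × C: 2 H each → 6
  3 × C (aromatic): 1 H each → 3
  3 × C (aromatic): no H
  2 × C: no H
  1 × C: 3 H
  1 × Cl: no H
  1 × N: no H
  1 × O: no H
  Total hydrogens = 12.
Molecular formula: C12H12ClNO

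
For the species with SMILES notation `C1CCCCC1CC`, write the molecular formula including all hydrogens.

C8H16

Heavy atoms from the SMILES: 8 C.
Implicit hydrogens by atom environment:
  6 × C: 2 H each → 12
  1 × C: 3 H
  1 × C: 1 H
  Total hydrogens = 16.
Molecular formula: C8H16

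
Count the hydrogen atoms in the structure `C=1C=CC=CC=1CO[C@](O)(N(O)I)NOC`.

13

Hydrogens are implicit in SMILES; fill each atom to its normal valence:
  5 × C (aromatic): 1 H each → 5
  2 × O: 1 H each → 2
  2 × O: no H
  1 × C: 3 H
  1 × C: 2 H
  1 × C: no H
  1 × C (aromatic): no H
  1 × I: no H
  1 × N: 1 H
  1 × N: no H
  Total hydrogens = 13.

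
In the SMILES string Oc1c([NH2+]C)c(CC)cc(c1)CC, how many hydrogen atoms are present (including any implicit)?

18

Hydrogens are implicit in SMILES; fill each atom to its normal valence:
  4 × C (aromatic): no H
  3 × C: 3 H each → 9
  2 × C: 2 H each → 4
  2 × C (aromatic): 1 H each → 2
  1 × N (charge +1): 2 H
  1 × O: 1 H
  Total hydrogens = 18.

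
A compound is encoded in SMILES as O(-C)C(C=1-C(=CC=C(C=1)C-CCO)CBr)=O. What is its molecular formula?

C12H15BrO3

Heavy atoms from the SMILES: 1 Br, 12 C, 3 O.
Implicit hydrogens by atom environment:
  4 × C: 2 H each → 8
  3 × C (aromatic): 1 H each → 3
  3 × C (aromatic): no H
  2 × O: no H
  1 × Br: no H
  1 × C: 3 H
  1 × C: no H
  1 × O: 1 H
  Total hydrogens = 15.
Molecular formula: C12H15BrO3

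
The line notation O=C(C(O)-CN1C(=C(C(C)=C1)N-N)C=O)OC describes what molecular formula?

Heavy atoms from the SMILES: 10 C, 3 N, 4 O.
Implicit hydrogens by atom environment:
  3 × C (aromatic): no H
  3 × O: no H
  2 × C: 3 H each → 6
  2 × C: 1 H each → 2
  1 × C: 2 H
  1 × C (aromatic): 1 H
  1 × C: no H
  1 × N: 2 H
  1 × N: 1 H
  1 × N (aromatic): no H
  1 × O: 1 H
  Total hydrogens = 15.
Molecular formula: C10H15N3O4

C10H15N3O4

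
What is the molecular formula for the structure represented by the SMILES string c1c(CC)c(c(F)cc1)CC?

C10H13F

Heavy atoms from the SMILES: 10 C, 1 F.
Implicit hydrogens by atom environment:
  3 × C (aromatic): 1 H each → 3
  3 × C (aromatic): no H
  2 × C: 3 H each → 6
  2 × C: 2 H each → 4
  1 × F: no H
  Total hydrogens = 13.
Molecular formula: C10H13F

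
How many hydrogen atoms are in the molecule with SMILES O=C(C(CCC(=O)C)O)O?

Hydrogens are implicit in SMILES; fill each atom to its normal valence:
  2 × C: 2 H each → 4
  2 × C: no H
  2 × O: 1 H each → 2
  2 × O: no H
  1 × C: 3 H
  1 × C: 1 H
  Total hydrogens = 10.

10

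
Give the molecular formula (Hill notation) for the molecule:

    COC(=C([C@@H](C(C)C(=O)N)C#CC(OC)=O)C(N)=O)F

Heavy atoms from the SMILES: 12 C, 1 F, 2 N, 5 O.
Implicit hydrogens by atom environment:
  7 × C: no H
  5 × O: no H
  3 × C: 3 H each → 9
  2 × C: 1 H each → 2
  2 × N: 2 H each → 4
  1 × F: no H
  Total hydrogens = 15.
Molecular formula: C12H15FN2O5

C12H15FN2O5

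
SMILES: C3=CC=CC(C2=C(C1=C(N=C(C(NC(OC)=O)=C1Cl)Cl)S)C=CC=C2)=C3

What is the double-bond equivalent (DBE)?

13

Molecular formula from the SMILES: C19H14Cl2N2O2S.
DoU = (2C + 2 + N − H − X)/2 = (2·19 + 2 + 2 − 14 − 2)/2 = 26/2 = 13.
(Structurally: 3 ring(s) + 10 π bond(s) = 13.)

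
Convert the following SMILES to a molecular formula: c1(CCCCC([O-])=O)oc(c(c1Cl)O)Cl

Heavy atoms from the SMILES: 9 C, 2 Cl, 4 O.
Implicit hydrogens by atom environment:
  4 × C: 2 H each → 8
  4 × C (aromatic): no H
  2 × Cl: no H
  1 × C: no H
  1 × O: 1 H
  1 × O (aromatic): no H
  1 × O: no H
  1 × O (charge -1): no H
  Total hydrogens = 9.
Net charge -1.
Molecular formula: C9H9Cl2O4-

C9H9Cl2O4-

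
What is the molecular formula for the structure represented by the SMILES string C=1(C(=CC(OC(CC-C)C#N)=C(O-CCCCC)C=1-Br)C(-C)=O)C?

C19H26BrNO3

Heavy atoms from the SMILES: 1 Br, 19 C, 1 N, 3 O.
Implicit hydrogens by atom environment:
  6 × C: 2 H each → 12
  5 × C (aromatic): no H
  4 × C: 3 H each → 12
  3 × O: no H
  2 × C: no H
  1 × Br: no H
  1 × C (aromatic): 1 H
  1 × C: 1 H
  1 × N: no H
  Total hydrogens = 26.
Molecular formula: C19H26BrNO3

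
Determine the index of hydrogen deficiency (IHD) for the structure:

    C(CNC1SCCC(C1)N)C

Molecular formula from the SMILES: C8H18N2S.
DoU = (2C + 2 + N − H − X)/2 = (2·8 + 2 + 2 − 18 − 0)/2 = 2/2 = 1.
(Structurally: 1 ring(s) + 0 π bond(s) = 1.)

1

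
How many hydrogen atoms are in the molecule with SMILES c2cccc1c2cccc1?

8

Hydrogens are implicit in SMILES; fill each atom to its normal valence:
  8 × C (aromatic): 1 H each → 8
  2 × C (aromatic): no H
  Total hydrogens = 8.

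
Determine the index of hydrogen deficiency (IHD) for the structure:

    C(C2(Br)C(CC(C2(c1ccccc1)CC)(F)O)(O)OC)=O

6

Molecular formula from the SMILES: C15H18BrFO4.
DoU = (2C + 2 + N − H − X)/2 = (2·15 + 2 + 0 − 18 − 2)/2 = 12/2 = 6.
(Structurally: 2 ring(s) + 4 π bond(s) = 6.)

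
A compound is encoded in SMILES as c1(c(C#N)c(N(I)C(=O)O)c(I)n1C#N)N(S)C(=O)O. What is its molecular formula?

Heavy atoms from the SMILES: 8 C, 2 I, 5 N, 4 O, 1 S.
Implicit hydrogens by atom environment:
  4 × C (aromatic): no H
  4 × C: no H
  4 × N: no H
  2 × I: no H
  2 × O: 1 H each → 2
  2 × O: no H
  1 × N (aromatic): no H
  1 × S: 1 H
  Total hydrogens = 3.
Molecular formula: C8H3I2N5O4S

C8H3I2N5O4S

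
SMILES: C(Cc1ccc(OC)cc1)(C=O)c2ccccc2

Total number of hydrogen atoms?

Hydrogens are implicit in SMILES; fill each atom to its normal valence:
  9 × C (aromatic): 1 H each → 9
  3 × C (aromatic): no H
  2 × C: 1 H each → 2
  2 × O: no H
  1 × C: 3 H
  1 × C: 2 H
  Total hydrogens = 16.

16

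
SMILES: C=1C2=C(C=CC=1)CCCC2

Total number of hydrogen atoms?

12

Hydrogens are implicit in SMILES; fill each atom to its normal valence:
  4 × C: 2 H each → 8
  4 × C (aromatic): 1 H each → 4
  2 × C (aromatic): no H
  Total hydrogens = 12.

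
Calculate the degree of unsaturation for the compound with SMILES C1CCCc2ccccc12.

Molecular formula from the SMILES: C10H12.
DoU = (2C + 2 + N − H − X)/2 = (2·10 + 2 + 0 − 12 − 0)/2 = 10/2 = 5.
(Structurally: 2 ring(s) + 3 π bond(s) = 5.)

5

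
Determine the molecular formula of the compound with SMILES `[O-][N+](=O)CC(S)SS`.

C2H5NO2S3

Heavy atoms from the SMILES: 2 C, 1 N, 2 O, 3 S.
Implicit hydrogens by atom environment:
  2 × S: 1 H each → 2
  1 × C: 2 H
  1 × C: 1 H
  1 × N (charge +1): no H
  1 × O: no H
  1 × O (charge -1): no H
  1 × S: no H
  Total hydrogens = 5.
Molecular formula: C2H5NO2S3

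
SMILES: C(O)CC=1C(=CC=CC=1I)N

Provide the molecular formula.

Heavy atoms from the SMILES: 8 C, 1 I, 1 N, 1 O.
Implicit hydrogens by atom environment:
  3 × C (aromatic): 1 H each → 3
  3 × C (aromatic): no H
  2 × C: 2 H each → 4
  1 × I: no H
  1 × N: 2 H
  1 × O: 1 H
  Total hydrogens = 10.
Molecular formula: C8H10INO

C8H10INO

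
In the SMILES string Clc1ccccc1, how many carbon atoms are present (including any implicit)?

The symbol for carbon appears 6 times in the SMILES. Lowercase c denotes aromatic carbon and counts toward C.

6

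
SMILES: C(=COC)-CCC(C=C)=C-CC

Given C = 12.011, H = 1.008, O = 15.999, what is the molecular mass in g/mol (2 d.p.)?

Molecular formula: C11H18O.
M = 11×12.011 + 18×1.008 + 1×15.999 = 166.26 g/mol.

166.26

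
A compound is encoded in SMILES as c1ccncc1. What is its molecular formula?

C5H5N

Heavy atoms from the SMILES: 5 C, 1 N.
Implicit hydrogens by atom environment:
  5 × C (aromatic): 1 H each → 5
  1 × N (aromatic): no H
  Total hydrogens = 5.
Molecular formula: C5H5N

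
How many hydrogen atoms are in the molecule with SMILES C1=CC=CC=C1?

6

Hydrogens are implicit in SMILES; fill each atom to its normal valence:
  6 × C (aromatic): 1 H each → 6
  Total hydrogens = 6.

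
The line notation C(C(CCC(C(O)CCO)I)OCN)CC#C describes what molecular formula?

C12H22INO3

Heavy atoms from the SMILES: 12 C, 1 I, 1 N, 3 O.
Implicit hydrogens by atom environment:
  7 × C: 2 H each → 14
  4 × C: 1 H each → 4
  2 × O: 1 H each → 2
  1 × C: no H
  1 × I: no H
  1 × N: 2 H
  1 × O: no H
  Total hydrogens = 22.
Molecular formula: C12H22INO3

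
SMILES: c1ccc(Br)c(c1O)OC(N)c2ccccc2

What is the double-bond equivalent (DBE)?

8

Molecular formula from the SMILES: C13H12BrNO2.
DoU = (2C + 2 + N − H − X)/2 = (2·13 + 2 + 1 − 12 − 1)/2 = 16/2 = 8.
(Structurally: 2 ring(s) + 6 π bond(s) = 8.)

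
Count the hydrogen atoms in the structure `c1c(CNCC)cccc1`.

Hydrogens are implicit in SMILES; fill each atom to its normal valence:
  5 × C (aromatic): 1 H each → 5
  2 × C: 2 H each → 4
  1 × C: 3 H
  1 × C (aromatic): no H
  1 × N: 1 H
  Total hydrogens = 13.

13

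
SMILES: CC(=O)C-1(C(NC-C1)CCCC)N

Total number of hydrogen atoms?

20

Hydrogens are implicit in SMILES; fill each atom to its normal valence:
  5 × C: 2 H each → 10
  2 × C: 3 H each → 6
  2 × C: no H
  1 × C: 1 H
  1 × N: 2 H
  1 × N: 1 H
  1 × O: no H
  Total hydrogens = 20.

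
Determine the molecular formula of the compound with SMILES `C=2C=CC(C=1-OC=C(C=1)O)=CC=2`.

C10H8O2

Heavy atoms from the SMILES: 10 C, 2 O.
Implicit hydrogens by atom environment:
  7 × C (aromatic): 1 H each → 7
  3 × C (aromatic): no H
  1 × O: 1 H
  1 × O (aromatic): no H
  Total hydrogens = 8.
Molecular formula: C10H8O2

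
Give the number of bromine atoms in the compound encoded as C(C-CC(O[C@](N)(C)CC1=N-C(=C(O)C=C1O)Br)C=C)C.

1

The symbol for bromine appears 1 time in the SMILES.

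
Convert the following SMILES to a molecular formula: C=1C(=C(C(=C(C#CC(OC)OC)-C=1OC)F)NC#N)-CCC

Heavy atoms from the SMILES: 16 C, 1 F, 2 N, 3 O.
Implicit hydrogens by atom environment:
  5 × C (aromatic): no H
  4 × C: 3 H each → 12
  3 × C: no H
  3 × O: no H
  2 × C: 2 H each → 4
  1 × C (aromatic): 1 H
  1 × C: 1 H
  1 × F: no H
  1 × N: 1 H
  1 × N: no H
  Total hydrogens = 19.
Molecular formula: C16H19FN2O3

C16H19FN2O3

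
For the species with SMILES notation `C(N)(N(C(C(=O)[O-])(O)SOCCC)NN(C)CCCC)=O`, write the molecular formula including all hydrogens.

Heavy atoms from the SMILES: 11 C, 4 N, 5 O, 1 S.
Implicit hydrogens by atom environment:
  5 × C: 2 H each → 10
  3 × C: 3 H each → 9
  3 × C: no H
  3 × O: no H
  2 × N: no H
  1 × N: 2 H
  1 × N: 1 H
  1 × O: 1 H
  1 × O (charge -1): no H
  1 × S: no H
  Total hydrogens = 23.
Net charge -1.
Molecular formula: C11H23N4O5S-

C11H23N4O5S-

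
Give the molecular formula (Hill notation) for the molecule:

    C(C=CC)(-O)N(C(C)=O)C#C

C8H11NO2

Heavy atoms from the SMILES: 8 C, 1 N, 2 O.
Implicit hydrogens by atom environment:
  4 × C: 1 H each → 4
  2 × C: 3 H each → 6
  2 × C: no H
  1 × N: no H
  1 × O: 1 H
  1 × O: no H
  Total hydrogens = 11.
Molecular formula: C8H11NO2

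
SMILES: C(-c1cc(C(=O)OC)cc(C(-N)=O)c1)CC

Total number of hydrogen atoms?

15

Hydrogens are implicit in SMILES; fill each atom to its normal valence:
  3 × C (aromatic): 1 H each → 3
  3 × C (aromatic): no H
  3 × O: no H
  2 × C: 3 H each → 6
  2 × C: 2 H each → 4
  2 × C: no H
  1 × N: 2 H
  Total hydrogens = 15.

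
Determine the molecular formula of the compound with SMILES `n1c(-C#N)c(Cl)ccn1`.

Heavy atoms from the SMILES: 5 C, 1 Cl, 3 N.
Implicit hydrogens by atom environment:
  2 × C (aromatic): 1 H each → 2
  2 × C (aromatic): no H
  2 × N (aromatic): no H
  1 × C: no H
  1 × Cl: no H
  1 × N: no H
  Total hydrogens = 2.
Molecular formula: C5H2ClN3

C5H2ClN3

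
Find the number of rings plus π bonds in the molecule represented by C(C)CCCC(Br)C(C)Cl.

0

Molecular formula from the SMILES: C8H16BrCl.
DoU = (2C + 2 + N − H − X)/2 = (2·8 + 2 + 0 − 16 − 2)/2 = 0/2 = 0.
(Structurally: 0 ring(s) + 0 π bond(s) = 0.)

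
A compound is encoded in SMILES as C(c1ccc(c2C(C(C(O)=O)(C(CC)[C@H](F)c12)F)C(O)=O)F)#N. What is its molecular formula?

C15H12F3NO4

Heavy atoms from the SMILES: 15 C, 3 F, 1 N, 4 O.
Implicit hydrogens by atom environment:
  4 × C (aromatic): no H
  4 × C: no H
  3 × C: 1 H each → 3
  3 × F: no H
  2 × C (aromatic): 1 H each → 2
  2 × O: 1 H each → 2
  2 × O: no H
  1 × C: 3 H
  1 × C: 2 H
  1 × N: no H
  Total hydrogens = 12.
Molecular formula: C15H12F3NO4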